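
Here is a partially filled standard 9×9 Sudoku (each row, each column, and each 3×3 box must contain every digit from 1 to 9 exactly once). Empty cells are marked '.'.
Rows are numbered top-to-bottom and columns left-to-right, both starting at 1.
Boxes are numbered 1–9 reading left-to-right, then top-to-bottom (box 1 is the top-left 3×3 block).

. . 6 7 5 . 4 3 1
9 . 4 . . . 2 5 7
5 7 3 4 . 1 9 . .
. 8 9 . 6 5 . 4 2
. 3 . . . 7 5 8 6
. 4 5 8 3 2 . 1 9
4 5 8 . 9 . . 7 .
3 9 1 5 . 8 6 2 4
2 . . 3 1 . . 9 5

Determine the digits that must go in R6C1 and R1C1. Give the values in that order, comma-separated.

6,8

For R6C1:
  Consider where 6 can go in row 6.
  R6C7 is out (column 7 already has a 6).
  So the only cell in row 6 that can hold 6 is R6C1.
  So R6C1 = 6.
For R1C1:
  Row 1 already contains {1, 3, 4, 5, 6, 7}.
  Column 1 already contains {2, 3, 4, 5, 9}.
  Its 3×3 block (box 1) already contains {3, 4, 5, 6, 7, 9}.
  The only value from 1–9 not eliminated is 8, so R1C1 = 8.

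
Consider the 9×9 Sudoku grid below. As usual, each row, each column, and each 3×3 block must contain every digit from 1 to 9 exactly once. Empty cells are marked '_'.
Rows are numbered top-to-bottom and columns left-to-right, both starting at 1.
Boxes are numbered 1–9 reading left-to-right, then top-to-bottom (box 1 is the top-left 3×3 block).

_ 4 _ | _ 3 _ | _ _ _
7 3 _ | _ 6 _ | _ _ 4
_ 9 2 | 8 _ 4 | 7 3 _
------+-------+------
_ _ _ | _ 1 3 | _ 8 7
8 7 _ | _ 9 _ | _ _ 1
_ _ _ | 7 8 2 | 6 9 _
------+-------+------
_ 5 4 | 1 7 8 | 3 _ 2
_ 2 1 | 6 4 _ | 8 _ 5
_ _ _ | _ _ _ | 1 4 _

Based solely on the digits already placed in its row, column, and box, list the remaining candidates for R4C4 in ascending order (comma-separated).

4,5

Row 4 already contains {1, 3, 7, 8}.
Column 4 already contains {1, 6, 7, 8}.
Its 3×3 block (box 5) already contains {1, 2, 3, 7, 8, 9}.
Removing those from 1–9 leaves {4, 5} as the candidates for R4C4.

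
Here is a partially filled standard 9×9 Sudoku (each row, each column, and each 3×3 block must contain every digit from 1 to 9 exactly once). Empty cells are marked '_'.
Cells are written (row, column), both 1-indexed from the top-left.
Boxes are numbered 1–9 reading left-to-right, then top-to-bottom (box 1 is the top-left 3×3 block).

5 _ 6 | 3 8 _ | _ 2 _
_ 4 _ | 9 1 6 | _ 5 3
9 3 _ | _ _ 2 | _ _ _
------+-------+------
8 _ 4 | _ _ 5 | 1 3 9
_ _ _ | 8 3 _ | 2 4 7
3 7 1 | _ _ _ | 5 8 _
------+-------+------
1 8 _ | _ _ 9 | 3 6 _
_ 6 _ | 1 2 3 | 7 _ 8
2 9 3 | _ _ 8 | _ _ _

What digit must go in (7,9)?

Cell (7,9) itself could take any of {2, 4, 5} by direct elimination.
Consider where 2 can go in box 9.
(8,8) is out (row 8 already has a 2).
(9,7) is out (row 9 already has a 2).
(9,8) is out (row 9 already has a 2).
(9,9) is out (row 9 already has a 2).
So the only cell in box 9 that can hold 2 is (7,9).
Therefore (7,9) = 2.

2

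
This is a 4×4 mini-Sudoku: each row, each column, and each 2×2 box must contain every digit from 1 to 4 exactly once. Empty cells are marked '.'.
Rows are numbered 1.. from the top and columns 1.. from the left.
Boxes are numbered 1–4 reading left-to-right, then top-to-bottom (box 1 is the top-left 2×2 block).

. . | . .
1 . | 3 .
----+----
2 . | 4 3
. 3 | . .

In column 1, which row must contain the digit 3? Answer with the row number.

1

Consider where 3 can go in column 1.
row 4, column 1 is out (row 4 already has a 3).
So the only cell in column 1 that can hold 3 is row 1, column 1.
That is row 1.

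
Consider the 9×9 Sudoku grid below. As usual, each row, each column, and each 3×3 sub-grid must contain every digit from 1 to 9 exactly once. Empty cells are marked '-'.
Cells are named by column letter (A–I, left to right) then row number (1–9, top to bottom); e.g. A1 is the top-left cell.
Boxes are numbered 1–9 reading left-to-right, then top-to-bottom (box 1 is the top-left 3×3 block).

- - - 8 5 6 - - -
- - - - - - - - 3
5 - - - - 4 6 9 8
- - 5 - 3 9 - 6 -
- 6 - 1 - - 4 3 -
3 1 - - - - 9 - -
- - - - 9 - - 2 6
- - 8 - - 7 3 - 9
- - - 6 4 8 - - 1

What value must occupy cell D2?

9

Cell D2 itself could take any of {2, 7, 9} by direct elimination.
Consider where 9 can go in box 2.
E2 is out (column E already has a 9).
F2 is out (column F already has a 9).
D3 is out (row 3 already has a 9).
E3 is out (row 3 already has a 9).
So the only cell in box 2 that can hold 9 is D2.
Therefore D2 = 9.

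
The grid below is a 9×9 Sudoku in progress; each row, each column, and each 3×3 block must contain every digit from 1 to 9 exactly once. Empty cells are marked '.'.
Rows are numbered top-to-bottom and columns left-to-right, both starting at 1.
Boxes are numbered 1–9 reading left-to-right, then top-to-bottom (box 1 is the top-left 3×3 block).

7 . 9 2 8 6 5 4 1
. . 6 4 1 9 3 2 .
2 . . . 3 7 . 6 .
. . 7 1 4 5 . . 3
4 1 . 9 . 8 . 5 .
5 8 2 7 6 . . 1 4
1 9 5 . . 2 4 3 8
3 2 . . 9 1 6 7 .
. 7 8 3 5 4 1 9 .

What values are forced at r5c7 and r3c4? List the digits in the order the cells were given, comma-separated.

For r5c7:
  Consider where 7 can go in column 7.
  r3c7 is out (row 3 already has a 7).
  r4c7 is out (row 4 already has a 7).
  r6c7 is out (row 6 already has a 7).
  So the only cell in column 7 that can hold 7 is r5c7.
  So r5c7 = 7.
For r3c4:
  Row 3 already contains {2, 3, 6, 7}.
  Column 4 already contains {1, 2, 3, 4, 7, 9}.
  Its 3×3 block (box 2) already contains {1, 2, 3, 4, 6, 7, 8, 9}.
  The only value from 1–9 not eliminated is 5, so r3c4 = 5.

7,5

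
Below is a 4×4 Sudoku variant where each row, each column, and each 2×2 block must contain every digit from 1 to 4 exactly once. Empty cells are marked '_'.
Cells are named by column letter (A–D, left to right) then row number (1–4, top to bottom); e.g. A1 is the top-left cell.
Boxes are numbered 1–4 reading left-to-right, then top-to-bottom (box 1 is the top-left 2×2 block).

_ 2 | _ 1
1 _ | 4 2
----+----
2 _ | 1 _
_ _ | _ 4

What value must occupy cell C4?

Cell C4 itself could take any of {2, 3} by direct elimination.
Consider where 2 can go in row 4.
A4 is out (column A already has a 2).
B4 is out (column B already has a 2).
So the only cell in row 4 that can hold 2 is C4.
Therefore C4 = 2.

2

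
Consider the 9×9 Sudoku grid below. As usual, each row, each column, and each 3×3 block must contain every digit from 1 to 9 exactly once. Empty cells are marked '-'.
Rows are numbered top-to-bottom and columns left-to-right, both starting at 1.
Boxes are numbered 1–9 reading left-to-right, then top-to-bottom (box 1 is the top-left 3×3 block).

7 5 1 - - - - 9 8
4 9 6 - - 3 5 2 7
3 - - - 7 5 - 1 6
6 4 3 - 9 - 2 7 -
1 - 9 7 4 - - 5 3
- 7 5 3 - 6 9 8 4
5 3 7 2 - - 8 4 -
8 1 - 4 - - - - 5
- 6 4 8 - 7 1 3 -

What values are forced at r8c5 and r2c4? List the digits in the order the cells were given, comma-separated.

For r8c5:
  Consider where 3 can go in column 5.
  r1c5 is out (box 2 already has a 3).
  r2c5 is out (row 2 already has a 3).
  r6c5 is out (row 6 already has a 3).
  r7c5 is out (row 7 already has a 3).
  r9c5 is out (row 9 already has a 3).
  So the only cell in column 5 that can hold 3 is r8c5.
  So r8c5 = 3.
For r2c4:
  Row 2 already contains {2, 3, 4, 5, 6, 7, 9}.
  Column 4 already contains {2, 3, 4, 7, 8}.
  Its 3×3 block (box 2) already contains {3, 5, 7}.
  The only value from 1–9 not eliminated is 1, so r2c4 = 1.

3,1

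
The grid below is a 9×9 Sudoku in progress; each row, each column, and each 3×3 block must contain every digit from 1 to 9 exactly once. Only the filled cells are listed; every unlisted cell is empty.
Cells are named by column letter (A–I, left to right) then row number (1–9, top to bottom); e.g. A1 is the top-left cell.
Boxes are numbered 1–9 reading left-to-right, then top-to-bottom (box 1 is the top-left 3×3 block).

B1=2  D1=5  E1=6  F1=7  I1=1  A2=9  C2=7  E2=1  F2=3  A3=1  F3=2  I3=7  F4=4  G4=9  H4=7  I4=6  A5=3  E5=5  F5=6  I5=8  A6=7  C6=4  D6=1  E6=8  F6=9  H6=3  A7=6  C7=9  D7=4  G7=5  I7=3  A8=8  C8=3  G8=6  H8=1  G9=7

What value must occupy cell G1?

Cell G1 itself could take any of {3, 4, 8} by direct elimination.
Consider where 3 can go in row 1.
A1 is out (column A already has a 3).
C1 is out (column C already has a 3).
H1 is out (column H already has a 3).
So the only cell in row 1 that can hold 3 is G1.
Therefore G1 = 3.

3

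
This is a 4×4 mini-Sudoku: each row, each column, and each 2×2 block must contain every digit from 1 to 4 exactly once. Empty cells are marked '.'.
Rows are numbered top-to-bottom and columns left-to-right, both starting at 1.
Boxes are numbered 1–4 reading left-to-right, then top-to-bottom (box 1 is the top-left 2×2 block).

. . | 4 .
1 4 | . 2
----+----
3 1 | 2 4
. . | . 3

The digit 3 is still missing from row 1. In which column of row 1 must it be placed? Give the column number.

2

Consider where 3 can go in row 1.
r1c1 is out (column 1 already has a 3).
r1c4 is out (column 4 already has a 3).
So the only cell in row 1 that can hold 3 is r1c2.
That is column 2.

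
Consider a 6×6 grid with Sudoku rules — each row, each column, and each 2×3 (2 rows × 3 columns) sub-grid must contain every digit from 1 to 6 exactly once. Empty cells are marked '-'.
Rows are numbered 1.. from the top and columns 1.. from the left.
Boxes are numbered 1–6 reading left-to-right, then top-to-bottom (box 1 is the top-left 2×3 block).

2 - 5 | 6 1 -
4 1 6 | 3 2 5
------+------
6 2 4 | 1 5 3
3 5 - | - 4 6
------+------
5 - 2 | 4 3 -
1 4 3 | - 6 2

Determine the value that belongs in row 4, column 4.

Row 4 already contains {3, 4, 5, 6}.
Column 4 already contains {1, 3, 4, 6}.
Its 2×3 block (box 4) already contains {1, 3, 4, 5, 6}.
The only value from 1–6 not eliminated is 2, so row 4, column 4 = 2.

2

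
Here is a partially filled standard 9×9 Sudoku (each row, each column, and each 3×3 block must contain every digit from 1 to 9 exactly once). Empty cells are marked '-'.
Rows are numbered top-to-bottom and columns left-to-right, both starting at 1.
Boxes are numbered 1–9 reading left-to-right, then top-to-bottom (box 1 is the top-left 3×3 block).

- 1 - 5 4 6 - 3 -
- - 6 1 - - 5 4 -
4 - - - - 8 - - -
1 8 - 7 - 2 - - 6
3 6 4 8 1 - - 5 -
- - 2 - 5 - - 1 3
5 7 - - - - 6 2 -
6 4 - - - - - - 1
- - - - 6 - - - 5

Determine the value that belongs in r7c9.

Cell r7c9 itself could take any of {4, 8, 9} by direct elimination.
Consider where 4 can go in column 9.
r1c9 is out (row 1 already has a 4).
r2c9 is out (row 2 already has a 4).
r3c9 is out (row 3 already has a 4).
r5c9 is out (row 5 already has a 4).
So the only cell in column 9 that can hold 4 is r7c9.
Therefore r7c9 = 4.

4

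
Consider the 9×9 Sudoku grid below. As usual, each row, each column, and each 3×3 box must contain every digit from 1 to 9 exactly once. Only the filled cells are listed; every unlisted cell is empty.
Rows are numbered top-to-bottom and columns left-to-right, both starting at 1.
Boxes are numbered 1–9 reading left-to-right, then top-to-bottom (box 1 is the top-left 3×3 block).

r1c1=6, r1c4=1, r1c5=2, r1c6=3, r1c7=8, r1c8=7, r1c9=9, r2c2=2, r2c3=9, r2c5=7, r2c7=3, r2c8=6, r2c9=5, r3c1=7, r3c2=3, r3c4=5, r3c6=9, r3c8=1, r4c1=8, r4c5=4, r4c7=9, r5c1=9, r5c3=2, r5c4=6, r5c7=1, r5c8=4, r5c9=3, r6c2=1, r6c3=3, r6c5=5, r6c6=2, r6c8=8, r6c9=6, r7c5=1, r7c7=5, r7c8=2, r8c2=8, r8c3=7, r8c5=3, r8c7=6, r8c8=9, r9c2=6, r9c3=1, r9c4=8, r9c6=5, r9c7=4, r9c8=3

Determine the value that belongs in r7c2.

9

Cell r7c2 itself could take any of {4, 9} by direct elimination.
Consider where 9 can go in box 7.
r7c1 is out (column 1 already has a 9).
r7c3 is out (column 3 already has a 9).
r8c1 is out (row 8 already has a 9).
r9c1 is out (column 1 already has a 9).
So the only cell in box 7 that can hold 9 is r7c2.
Therefore r7c2 = 9.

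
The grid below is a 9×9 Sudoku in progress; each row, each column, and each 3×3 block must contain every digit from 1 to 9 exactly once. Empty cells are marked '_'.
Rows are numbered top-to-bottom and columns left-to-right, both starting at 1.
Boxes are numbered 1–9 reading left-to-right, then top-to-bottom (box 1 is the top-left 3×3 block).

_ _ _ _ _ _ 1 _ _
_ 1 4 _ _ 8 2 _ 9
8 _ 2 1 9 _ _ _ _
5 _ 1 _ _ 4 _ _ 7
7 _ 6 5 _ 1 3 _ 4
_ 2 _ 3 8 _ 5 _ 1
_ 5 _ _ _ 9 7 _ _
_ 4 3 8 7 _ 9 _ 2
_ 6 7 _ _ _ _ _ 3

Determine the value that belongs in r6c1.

Cell r6c1 itself could take any of {4, 9} by direct elimination.
Consider where 4 can go in column 1.
r1c1 is out (box 1 already has a 4).
r2c1 is out (row 2 already has a 4).
r7c1 is out (box 7 already has a 4).
r8c1 is out (row 8 already has a 4).
r9c1 is out (box 7 already has a 4).
So the only cell in column 1 that can hold 4 is r6c1.
Therefore r6c1 = 4.

4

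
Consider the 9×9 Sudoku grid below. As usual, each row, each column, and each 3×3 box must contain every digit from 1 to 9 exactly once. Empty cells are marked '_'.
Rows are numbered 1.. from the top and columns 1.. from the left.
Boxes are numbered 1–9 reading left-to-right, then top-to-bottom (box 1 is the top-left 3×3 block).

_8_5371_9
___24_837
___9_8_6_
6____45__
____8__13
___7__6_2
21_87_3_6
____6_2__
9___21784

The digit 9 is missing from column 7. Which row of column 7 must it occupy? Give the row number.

Consider where 9 can go in column 7.
row 3, column 7 is out (row 3 already has a 9).
So the only cell in column 7 that can hold 9 is row 5, column 7.
That is row 5.

5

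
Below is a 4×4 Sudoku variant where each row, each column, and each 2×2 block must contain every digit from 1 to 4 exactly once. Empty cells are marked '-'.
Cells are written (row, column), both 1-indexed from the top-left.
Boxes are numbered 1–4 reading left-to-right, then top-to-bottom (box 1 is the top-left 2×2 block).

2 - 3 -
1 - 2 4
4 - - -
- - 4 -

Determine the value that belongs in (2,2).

3

Row 2 already contains {1, 2, 4}.
Column 2 already contains {}.
Its 2×2 block (box 1) already contains {1, 2}.
The only value from 1–4 not eliminated is 3, so (2,2) = 3.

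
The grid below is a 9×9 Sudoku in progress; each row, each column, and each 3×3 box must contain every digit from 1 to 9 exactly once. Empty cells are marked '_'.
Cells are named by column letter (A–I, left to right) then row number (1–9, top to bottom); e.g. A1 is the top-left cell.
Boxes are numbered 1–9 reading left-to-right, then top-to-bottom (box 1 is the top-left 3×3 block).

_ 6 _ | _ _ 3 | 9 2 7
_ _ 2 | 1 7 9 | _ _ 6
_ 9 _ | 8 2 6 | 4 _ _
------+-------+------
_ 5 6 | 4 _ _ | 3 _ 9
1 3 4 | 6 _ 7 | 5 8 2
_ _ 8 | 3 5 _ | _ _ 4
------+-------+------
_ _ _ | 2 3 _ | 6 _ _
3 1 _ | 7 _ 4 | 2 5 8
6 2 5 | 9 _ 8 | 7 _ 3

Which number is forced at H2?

3

Row 2 already contains {1, 2, 6, 7, 9}.
Column H already contains {2, 5, 8}.
Its 3×3 block (box 3) already contains {2, 4, 6, 7, 9}.
The only value from 1–9 not eliminated is 3, so H2 = 3.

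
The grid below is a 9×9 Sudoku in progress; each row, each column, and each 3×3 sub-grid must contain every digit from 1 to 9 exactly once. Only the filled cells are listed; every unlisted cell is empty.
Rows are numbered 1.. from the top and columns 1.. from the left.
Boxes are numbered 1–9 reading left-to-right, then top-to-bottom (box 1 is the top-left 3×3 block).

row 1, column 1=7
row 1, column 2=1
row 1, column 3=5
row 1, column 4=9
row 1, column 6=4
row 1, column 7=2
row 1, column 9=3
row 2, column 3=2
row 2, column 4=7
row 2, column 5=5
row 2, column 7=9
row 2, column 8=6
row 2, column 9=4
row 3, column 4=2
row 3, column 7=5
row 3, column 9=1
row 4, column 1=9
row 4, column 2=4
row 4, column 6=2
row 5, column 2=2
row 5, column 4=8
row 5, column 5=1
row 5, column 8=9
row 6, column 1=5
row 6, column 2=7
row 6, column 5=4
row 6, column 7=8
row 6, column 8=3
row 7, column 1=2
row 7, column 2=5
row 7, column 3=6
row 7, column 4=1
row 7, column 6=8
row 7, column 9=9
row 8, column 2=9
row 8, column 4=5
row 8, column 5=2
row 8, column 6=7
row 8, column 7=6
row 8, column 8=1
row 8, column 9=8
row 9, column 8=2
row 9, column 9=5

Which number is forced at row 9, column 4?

Cell row 9, column 4 itself could take any of {3, 4, 6} by direct elimination.
Consider where 4 can go in column 4.
row 4, column 4 is out (row 4 already has a 4).
row 6, column 4 is out (row 6 already has a 4).
So the only cell in column 4 that can hold 4 is row 9, column 4.
Therefore row 9, column 4 = 4.

4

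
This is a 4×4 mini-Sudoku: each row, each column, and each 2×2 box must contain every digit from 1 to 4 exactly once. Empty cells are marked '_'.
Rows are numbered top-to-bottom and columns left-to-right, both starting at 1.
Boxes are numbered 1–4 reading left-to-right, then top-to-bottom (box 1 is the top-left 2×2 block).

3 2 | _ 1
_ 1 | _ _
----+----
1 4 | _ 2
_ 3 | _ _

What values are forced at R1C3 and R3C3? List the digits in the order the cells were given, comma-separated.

For R1C3:
  Row 1 already contains {1, 2, 3}.
  Column 3 already contains {}.
  Its 2×2 block (box 2) already contains {1}.
  The only value from 1–4 not eliminated is 4, so R1C3 = 4.
For R3C3:
  Row 3 already contains {1, 2, 4}.
  Column 3 already contains {}.
  Its 2×2 block (box 4) already contains {2}.
  The only value from 1–4 not eliminated is 3, so R3C3 = 3.

4,3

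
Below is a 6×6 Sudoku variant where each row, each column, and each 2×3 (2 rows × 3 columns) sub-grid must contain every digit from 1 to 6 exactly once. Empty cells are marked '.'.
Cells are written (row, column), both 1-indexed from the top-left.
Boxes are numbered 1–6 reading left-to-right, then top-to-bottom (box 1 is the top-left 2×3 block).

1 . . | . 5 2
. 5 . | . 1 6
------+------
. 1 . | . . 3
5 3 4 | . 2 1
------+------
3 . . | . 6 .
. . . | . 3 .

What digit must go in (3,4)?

Cell (3,4) itself could take any of {4, 5, 6} by direct elimination.
Consider where 5 can go in box 4.
(3,5) is out (column 5 already has a 5).
(4,4) is out (row 4 already has a 5).
So the only cell in box 4 that can hold 5 is (3,4).
Therefore (3,4) = 5.

5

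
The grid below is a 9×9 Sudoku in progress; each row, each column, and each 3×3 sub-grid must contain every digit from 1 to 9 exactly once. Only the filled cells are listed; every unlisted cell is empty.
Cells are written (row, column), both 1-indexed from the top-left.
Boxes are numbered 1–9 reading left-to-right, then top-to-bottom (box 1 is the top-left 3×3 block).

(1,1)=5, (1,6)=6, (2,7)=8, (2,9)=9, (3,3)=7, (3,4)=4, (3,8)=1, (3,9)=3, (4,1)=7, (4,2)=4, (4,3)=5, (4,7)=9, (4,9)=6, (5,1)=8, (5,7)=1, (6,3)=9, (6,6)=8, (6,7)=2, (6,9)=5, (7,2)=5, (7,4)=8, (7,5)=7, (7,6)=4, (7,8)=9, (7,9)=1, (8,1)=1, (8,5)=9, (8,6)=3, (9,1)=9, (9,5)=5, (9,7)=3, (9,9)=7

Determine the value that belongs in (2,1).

4

Cell (2,1) itself could take any of {2, 3, 4, 6} by direct elimination.
Consider where 4 can go in column 1.
(3,1) is out (row 3 already has a 4).
(6,1) is out (box 4 already has a 4).
(7,1) is out (row 7 already has a 4).
So the only cell in column 1 that can hold 4 is (2,1).
Therefore (2,1) = 4.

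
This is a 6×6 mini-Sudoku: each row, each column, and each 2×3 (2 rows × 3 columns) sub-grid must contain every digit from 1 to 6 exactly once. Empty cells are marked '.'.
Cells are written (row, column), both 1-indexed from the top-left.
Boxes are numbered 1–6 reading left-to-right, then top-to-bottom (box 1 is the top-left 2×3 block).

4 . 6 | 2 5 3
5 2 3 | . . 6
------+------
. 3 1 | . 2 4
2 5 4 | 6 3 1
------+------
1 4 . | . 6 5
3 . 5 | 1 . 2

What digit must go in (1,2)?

1

Row 1 already contains {2, 3, 4, 5, 6}.
Column 2 already contains {2, 3, 4, 5}.
Its 2×3 block (box 1) already contains {2, 3, 4, 5, 6}.
The only value from 1–6 not eliminated is 1, so (1,2) = 1.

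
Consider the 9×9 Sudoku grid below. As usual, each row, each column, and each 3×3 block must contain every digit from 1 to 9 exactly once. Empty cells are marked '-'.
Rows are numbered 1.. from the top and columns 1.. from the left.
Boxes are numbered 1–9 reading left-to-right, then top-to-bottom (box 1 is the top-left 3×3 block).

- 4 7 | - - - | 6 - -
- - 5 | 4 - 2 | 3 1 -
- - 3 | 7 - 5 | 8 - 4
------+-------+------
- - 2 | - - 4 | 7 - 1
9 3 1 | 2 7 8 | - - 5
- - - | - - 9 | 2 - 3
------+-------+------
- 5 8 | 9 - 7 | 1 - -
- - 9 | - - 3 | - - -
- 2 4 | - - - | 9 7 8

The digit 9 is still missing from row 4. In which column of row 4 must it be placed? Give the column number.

8

Consider where 9 can go in row 4.
row 4, column 1 is out (column 1 already has a 9).
row 4, column 2 is out (box 4 already has a 9).
row 4, column 4 is out (column 4 already has a 9).
row 4, column 5 is out (box 5 already has a 9).
So the only cell in row 4 that can hold 9 is row 4, column 8.
That is column 8.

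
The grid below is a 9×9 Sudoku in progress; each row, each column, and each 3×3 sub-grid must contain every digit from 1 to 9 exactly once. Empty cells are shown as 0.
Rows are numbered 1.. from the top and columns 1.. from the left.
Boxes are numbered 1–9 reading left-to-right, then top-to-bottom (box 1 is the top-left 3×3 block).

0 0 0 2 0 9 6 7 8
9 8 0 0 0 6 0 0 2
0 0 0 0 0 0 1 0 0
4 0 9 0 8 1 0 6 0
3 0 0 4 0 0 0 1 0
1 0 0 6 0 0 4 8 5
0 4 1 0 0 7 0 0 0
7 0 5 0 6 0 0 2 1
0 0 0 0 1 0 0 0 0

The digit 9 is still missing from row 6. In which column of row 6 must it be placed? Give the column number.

Consider where 9 can go in row 6.
row 6, column 2 is out (box 4 already has a 9).
row 6, column 3 is out (column 3 already has a 9).
row 6, column 6 is out (column 6 already has a 9).
So the only cell in row 6 that can hold 9 is row 6, column 5.
That is column 5.

5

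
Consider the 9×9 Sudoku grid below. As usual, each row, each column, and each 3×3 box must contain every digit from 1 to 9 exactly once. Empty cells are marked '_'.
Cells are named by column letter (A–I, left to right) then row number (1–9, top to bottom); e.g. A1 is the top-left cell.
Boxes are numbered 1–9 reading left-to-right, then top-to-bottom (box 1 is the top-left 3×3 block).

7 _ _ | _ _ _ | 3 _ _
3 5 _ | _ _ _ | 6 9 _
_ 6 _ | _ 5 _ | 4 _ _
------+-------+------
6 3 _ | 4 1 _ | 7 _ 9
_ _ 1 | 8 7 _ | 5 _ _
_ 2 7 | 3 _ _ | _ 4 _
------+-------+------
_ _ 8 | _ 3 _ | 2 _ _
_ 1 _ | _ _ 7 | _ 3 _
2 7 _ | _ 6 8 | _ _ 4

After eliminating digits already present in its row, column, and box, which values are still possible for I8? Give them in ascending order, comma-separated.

5,6,8

Row 8 already contains {1, 3, 7}.
Column I already contains {4, 9}.
Its 3×3 block (box 9) already contains {2, 3, 4}.
Removing those from 1–9 leaves {5, 6, 8} as the candidates for I8.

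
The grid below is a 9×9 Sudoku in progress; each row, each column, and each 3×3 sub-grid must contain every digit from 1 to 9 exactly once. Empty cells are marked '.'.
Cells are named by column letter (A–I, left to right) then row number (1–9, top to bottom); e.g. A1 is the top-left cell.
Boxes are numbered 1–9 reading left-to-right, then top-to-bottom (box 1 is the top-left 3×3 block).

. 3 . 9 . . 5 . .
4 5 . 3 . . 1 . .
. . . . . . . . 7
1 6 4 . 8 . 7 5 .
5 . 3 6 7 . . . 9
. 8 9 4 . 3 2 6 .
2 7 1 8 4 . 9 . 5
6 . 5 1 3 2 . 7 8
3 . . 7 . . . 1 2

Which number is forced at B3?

Cell B3 itself could take any of {1, 2, 9} by direct elimination.
Consider where 1 can go in column B.
B5 is out (box 4 already has a 1).
B8 is out (row 8 already has a 1).
B9 is out (row 9 already has a 1).
So the only cell in column B that can hold 1 is B3.
Therefore B3 = 1.

1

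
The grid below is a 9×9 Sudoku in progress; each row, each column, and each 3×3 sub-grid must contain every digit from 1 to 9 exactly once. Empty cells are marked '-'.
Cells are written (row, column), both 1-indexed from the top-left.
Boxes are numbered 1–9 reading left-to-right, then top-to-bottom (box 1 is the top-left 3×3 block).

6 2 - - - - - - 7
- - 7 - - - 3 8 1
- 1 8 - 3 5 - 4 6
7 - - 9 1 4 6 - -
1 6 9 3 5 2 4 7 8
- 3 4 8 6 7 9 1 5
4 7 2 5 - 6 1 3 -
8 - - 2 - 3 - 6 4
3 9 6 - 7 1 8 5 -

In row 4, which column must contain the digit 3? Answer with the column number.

9

Consider where 3 can go in row 4.
(4,2) is out (column 2 already has a 3).
(4,3) is out (box 4 already has a 3).
(4,8) is out (column 8 already has a 3).
So the only cell in row 4 that can hold 3 is (4,9).
That is column 9.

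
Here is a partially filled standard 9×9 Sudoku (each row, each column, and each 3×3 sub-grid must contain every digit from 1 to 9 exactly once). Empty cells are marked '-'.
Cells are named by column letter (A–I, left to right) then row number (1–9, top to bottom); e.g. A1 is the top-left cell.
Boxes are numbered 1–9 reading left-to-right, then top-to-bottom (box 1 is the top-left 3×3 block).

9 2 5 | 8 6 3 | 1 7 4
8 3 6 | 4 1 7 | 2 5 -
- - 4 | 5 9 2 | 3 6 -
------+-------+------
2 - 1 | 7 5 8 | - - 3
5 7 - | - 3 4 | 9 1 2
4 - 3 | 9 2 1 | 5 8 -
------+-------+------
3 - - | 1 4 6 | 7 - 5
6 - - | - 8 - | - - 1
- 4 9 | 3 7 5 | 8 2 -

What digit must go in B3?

1

Row 3 already contains {2, 3, 4, 5, 6, 9}.
Column B already contains {2, 3, 4, 7}.
Its 3×3 block (box 1) already contains {2, 3, 4, 5, 6, 8, 9}.
The only value from 1–9 not eliminated is 1, so B3 = 1.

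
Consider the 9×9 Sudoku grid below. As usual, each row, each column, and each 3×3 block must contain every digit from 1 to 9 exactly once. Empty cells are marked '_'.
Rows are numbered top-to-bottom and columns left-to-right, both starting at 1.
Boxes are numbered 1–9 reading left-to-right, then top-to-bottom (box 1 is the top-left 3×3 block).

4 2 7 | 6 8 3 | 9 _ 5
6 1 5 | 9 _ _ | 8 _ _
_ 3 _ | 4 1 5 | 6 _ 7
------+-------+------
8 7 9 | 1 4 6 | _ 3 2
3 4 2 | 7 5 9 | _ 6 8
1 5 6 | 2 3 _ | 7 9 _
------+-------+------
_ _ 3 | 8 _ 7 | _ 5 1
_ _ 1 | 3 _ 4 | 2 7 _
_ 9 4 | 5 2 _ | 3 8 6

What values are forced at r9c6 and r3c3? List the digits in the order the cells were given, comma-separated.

1,8

For r9c6:
  Row 9 already contains {2, 3, 4, 5, 6, 8, 9}.
  Column 6 already contains {3, 4, 5, 6, 7, 9}.
  Its 3×3 block (box 8) already contains {2, 3, 4, 5, 7, 8}.
  The only value from 1–9 not eliminated is 1, so r9c6 = 1.
For r3c3:
  Row 3 already contains {1, 3, 4, 5, 6, 7}.
  Column 3 already contains {1, 2, 3, 4, 5, 6, 7, 9}.
  Its 3×3 block (box 1) already contains {1, 2, 3, 4, 5, 6, 7}.
  The only value from 1–9 not eliminated is 8, so r3c3 = 8.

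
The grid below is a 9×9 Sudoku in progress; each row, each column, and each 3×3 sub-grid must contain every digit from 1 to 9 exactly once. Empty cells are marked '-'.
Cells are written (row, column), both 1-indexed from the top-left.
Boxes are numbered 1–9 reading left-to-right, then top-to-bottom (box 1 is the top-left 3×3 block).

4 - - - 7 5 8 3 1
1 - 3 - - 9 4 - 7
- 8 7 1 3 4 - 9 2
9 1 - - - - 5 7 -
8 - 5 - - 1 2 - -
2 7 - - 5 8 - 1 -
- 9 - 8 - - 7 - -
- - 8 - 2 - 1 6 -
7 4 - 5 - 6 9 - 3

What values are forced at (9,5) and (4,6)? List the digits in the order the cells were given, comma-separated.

1,2

For (9,5):
  Row 9 already contains {3, 4, 5, 6, 7, 9}.
  Column 5 already contains {2, 3, 5, 7}.
  Its 3×3 block (box 8) already contains {2, 5, 6, 8}.
  The only value from 1–9 not eliminated is 1, so (9,5) = 1.
For (4,6):
  Consider where 2 can go in column 6.
  (7,6) is out (box 8 already has a 2).
  (8,6) is out (row 8 already has a 2).
  So the only cell in column 6 that can hold 2 is (4,6).
  So (4,6) = 2.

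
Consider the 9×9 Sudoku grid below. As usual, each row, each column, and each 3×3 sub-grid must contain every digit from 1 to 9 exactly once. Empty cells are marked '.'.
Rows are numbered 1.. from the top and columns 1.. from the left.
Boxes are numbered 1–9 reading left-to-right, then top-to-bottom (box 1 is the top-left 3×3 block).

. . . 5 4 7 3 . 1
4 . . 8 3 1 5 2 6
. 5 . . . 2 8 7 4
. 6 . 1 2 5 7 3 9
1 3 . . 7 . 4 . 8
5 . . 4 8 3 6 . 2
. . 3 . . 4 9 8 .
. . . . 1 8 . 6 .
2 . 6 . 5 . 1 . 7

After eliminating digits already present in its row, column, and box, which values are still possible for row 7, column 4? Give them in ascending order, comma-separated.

2,6,7

Row 7 already contains {3, 4, 8, 9}.
Column 4 already contains {1, 4, 5, 8}.
Its 3×3 block (box 8) already contains {1, 4, 5, 8}.
Removing those from 1–9 leaves {2, 6, 7} as the candidates for row 7, column 4.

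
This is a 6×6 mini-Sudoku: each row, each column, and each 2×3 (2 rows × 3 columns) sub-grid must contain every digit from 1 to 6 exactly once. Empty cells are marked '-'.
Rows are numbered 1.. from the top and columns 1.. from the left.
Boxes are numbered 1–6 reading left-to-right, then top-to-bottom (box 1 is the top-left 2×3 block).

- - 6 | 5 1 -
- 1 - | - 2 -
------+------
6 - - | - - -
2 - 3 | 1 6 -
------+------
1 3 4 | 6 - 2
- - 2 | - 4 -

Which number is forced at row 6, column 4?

Row 6 already contains {2, 4}.
Column 4 already contains {1, 5, 6}.
Its 2×3 block (box 6) already contains {2, 4, 6}.
The only value from 1–6 not eliminated is 3, so row 6, column 4 = 3.

3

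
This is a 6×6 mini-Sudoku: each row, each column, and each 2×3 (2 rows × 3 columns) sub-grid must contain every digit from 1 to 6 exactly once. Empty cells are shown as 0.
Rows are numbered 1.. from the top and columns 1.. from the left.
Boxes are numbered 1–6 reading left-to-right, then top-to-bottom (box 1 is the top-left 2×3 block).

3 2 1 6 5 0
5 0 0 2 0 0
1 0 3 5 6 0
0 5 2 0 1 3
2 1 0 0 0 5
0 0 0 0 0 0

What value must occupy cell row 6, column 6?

Cell row 6, column 6 itself could take any of {1, 2, 4, 6} by direct elimination.
Consider where 6 can go in box 6.
row 5, column 4 is out (column 4 already has a 6).
row 5, column 5 is out (column 5 already has a 6).
row 6, column 4 is out (column 4 already has a 6).
row 6, column 5 is out (column 5 already has a 6).
So the only cell in box 6 that can hold 6 is row 6, column 6.
Therefore row 6, column 6 = 6.

6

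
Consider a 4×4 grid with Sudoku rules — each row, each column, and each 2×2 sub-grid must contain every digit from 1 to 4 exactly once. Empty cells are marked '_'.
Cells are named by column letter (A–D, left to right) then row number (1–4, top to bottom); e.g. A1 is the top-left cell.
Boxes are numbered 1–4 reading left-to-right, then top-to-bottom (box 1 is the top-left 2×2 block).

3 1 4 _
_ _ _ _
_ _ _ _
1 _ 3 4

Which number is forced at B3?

3

Cell B3 itself could take any of {2, 3, 4} by direct elimination.
Consider where 3 can go in column B.
B2 is out (box 1 already has a 3).
B4 is out (row 4 already has a 3).
So the only cell in column B that can hold 3 is B3.
Therefore B3 = 3.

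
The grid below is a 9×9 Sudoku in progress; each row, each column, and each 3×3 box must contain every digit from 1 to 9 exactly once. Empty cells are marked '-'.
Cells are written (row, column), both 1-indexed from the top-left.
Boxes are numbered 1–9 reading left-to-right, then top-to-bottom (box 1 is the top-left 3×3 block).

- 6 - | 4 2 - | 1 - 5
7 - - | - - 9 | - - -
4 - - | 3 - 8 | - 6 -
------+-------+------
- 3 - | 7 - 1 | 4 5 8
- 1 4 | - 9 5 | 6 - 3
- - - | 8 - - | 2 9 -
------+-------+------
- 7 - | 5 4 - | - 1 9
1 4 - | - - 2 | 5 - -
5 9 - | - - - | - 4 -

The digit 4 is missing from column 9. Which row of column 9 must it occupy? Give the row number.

Consider where 4 can go in column 9.
(3,9) is out (row 3 already has a 4).
(6,9) is out (box 6 already has a 4).
(8,9) is out (row 8 already has a 4).
(9,9) is out (row 9 already has a 4).
So the only cell in column 9 that can hold 4 is (2,9).
That is row 2.

2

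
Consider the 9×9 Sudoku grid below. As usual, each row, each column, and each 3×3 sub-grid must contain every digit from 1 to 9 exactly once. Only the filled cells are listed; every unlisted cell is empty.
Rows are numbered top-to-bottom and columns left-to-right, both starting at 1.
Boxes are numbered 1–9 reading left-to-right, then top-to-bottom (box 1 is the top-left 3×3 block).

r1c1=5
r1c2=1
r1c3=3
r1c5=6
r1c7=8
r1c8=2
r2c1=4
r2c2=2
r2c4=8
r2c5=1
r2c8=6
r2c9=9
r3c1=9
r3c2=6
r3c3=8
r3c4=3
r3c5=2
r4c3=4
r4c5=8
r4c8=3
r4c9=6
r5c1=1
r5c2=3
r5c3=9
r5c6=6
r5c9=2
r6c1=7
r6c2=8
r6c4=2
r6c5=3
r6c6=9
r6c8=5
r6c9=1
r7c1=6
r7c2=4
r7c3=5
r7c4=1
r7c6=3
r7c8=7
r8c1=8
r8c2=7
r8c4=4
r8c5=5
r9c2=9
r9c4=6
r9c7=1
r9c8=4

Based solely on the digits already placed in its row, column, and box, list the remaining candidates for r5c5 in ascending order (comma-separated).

Row 5 already contains {1, 2, 3, 6, 9}.
Column 5 already contains {1, 2, 3, 5, 6, 8}.
Its 3×3 block (box 5) already contains {2, 3, 6, 8, 9}.
Removing those from 1–9 leaves {4, 7} as the candidates for r5c5.

4,7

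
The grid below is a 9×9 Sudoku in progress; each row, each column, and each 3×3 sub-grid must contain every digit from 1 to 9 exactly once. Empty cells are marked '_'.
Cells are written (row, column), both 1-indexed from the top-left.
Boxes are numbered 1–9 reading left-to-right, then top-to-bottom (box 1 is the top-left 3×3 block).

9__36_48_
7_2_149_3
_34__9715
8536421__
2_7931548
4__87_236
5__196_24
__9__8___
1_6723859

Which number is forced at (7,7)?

3

Row 7 already contains {1, 2, 4, 5, 6, 9}.
Column 7 already contains {1, 2, 4, 5, 7, 8, 9}.
Its 3×3 block (box 9) already contains {2, 4, 5, 8, 9}.
The only value from 1–9 not eliminated is 3, so (7,7) = 3.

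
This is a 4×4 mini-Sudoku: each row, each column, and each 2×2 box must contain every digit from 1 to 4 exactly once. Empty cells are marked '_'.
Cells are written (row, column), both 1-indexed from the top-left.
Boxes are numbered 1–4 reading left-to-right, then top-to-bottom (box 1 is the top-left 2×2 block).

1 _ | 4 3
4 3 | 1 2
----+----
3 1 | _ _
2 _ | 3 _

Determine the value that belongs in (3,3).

2

Row 3 already contains {1, 3}.
Column 3 already contains {1, 3, 4}.
Its 2×2 block (box 4) already contains {3}.
The only value from 1–4 not eliminated is 2, so (3,3) = 2.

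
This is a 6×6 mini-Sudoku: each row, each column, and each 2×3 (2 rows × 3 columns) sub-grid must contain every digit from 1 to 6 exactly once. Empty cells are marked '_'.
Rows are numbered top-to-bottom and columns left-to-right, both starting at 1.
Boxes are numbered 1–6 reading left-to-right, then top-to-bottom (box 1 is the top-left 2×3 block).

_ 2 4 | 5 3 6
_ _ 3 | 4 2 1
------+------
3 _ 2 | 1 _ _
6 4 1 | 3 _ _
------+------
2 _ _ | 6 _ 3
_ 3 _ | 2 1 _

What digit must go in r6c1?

4

Cell r6c1 itself could take any of {4, 5} by direct elimination.
Consider where 4 can go in column 1.
r1c1 is out (row 1 already has a 4).
r2c1 is out (row 2 already has a 4).
So the only cell in column 1 that can hold 4 is r6c1.
Therefore r6c1 = 4.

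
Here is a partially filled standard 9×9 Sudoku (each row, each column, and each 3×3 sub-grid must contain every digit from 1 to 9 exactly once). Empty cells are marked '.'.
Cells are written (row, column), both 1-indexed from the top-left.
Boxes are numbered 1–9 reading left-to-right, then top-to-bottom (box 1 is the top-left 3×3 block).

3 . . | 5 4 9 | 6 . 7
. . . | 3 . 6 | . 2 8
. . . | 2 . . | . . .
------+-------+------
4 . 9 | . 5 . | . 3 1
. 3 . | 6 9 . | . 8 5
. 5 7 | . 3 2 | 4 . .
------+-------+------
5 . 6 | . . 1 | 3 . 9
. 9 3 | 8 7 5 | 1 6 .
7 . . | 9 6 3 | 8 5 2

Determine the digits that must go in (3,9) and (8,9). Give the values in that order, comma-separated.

3,4

For (3,9):
  Consider where 3 can go in column 9.
  (6,9) is out (row 6 already has a 3).
  (8,9) is out (row 8 already has a 3).
  So the only cell in column 9 that can hold 3 is (3,9).
  So (3,9) = 3.
For (8,9):
  Row 8 already contains {1, 3, 5, 6, 7, 8, 9}.
  Column 9 already contains {1, 2, 5, 7, 8, 9}.
  Its 3×3 block (box 9) already contains {1, 2, 3, 5, 6, 8, 9}.
  The only value from 1–9 not eliminated is 4, so (8,9) = 4.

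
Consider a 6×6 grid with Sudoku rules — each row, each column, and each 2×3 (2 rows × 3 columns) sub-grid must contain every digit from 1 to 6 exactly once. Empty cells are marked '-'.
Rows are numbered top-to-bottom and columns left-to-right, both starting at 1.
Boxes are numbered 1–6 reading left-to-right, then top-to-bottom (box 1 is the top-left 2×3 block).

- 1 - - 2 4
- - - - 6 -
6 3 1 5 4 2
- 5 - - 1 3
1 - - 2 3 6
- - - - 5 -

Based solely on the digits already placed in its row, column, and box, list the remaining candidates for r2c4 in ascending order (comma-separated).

1,3

Row 2 already contains {6}.
Column 4 already contains {2, 5}.
Its 2×3 block (box 2) already contains {2, 4, 6}.
Removing those from 1–6 leaves {1, 3} as the candidates for r2c4.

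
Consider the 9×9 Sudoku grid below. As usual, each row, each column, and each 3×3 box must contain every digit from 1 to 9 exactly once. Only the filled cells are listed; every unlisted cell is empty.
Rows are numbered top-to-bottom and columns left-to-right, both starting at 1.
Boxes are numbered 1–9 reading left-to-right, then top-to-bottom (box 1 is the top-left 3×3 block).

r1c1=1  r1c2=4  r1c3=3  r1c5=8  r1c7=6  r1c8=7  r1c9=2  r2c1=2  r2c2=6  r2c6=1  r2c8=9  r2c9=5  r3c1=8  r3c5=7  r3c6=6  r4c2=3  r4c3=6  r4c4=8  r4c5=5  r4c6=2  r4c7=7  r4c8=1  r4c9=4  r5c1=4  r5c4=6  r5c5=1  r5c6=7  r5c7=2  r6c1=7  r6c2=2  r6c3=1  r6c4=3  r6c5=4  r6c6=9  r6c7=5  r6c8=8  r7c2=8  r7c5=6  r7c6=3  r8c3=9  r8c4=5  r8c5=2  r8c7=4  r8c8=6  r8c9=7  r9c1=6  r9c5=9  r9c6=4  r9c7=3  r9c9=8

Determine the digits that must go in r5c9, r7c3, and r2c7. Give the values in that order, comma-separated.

For r5c9:
  Consider where 9 can go in box 6.
  r5c8 is out (column 8 already has a 9).
  r6c9 is out (row 6 already has a 9).
  So the only cell in box 6 that can hold 9 is r5c9.
  So r5c9 = 9.
For r7c3:
  Consider where 4 can go in row 7.
  r7c1 is out (column 1 already has a 4).
  r7c4 is out (box 8 already has a 4).
  r7c7 is out (column 7 already has a 4).
  r7c8 is out (box 9 already has a 4).
  r7c9 is out (column 9 already has a 4).
  So the only cell in row 7 that can hold 4 is r7c3.
  So r7c3 = 4.
For r2c7:
  Row 2 already contains {1, 2, 5, 6, 9}.
  Column 7 already contains {2, 3, 4, 5, 6, 7}.
  Its 3×3 block (box 3) already contains {2, 5, 6, 7, 9}.
  The only value from 1–9 not eliminated is 8, so r2c7 = 8.

9,4,8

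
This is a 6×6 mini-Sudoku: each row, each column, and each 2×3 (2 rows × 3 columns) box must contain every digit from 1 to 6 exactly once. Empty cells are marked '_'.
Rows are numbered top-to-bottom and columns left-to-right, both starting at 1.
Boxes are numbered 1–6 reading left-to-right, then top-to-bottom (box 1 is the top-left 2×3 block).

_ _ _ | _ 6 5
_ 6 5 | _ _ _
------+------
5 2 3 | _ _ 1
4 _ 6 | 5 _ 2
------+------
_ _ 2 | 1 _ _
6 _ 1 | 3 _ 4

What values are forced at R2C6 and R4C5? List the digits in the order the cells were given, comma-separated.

3,3

For R2C6:
  Row 2 already contains {5, 6}.
  Column 6 already contains {1, 2, 4, 5}.
  Its 2×3 block (box 2) already contains {5, 6}.
  The only value from 1–6 not eliminated is 3, so R2C6 = 3.
For R4C5:
  Row 4 already contains {2, 4, 5, 6}.
  Column 5 already contains {6}.
  Its 2×3 block (box 4) already contains {1, 2, 5}.
  The only value from 1–6 not eliminated is 3, so R4C5 = 3.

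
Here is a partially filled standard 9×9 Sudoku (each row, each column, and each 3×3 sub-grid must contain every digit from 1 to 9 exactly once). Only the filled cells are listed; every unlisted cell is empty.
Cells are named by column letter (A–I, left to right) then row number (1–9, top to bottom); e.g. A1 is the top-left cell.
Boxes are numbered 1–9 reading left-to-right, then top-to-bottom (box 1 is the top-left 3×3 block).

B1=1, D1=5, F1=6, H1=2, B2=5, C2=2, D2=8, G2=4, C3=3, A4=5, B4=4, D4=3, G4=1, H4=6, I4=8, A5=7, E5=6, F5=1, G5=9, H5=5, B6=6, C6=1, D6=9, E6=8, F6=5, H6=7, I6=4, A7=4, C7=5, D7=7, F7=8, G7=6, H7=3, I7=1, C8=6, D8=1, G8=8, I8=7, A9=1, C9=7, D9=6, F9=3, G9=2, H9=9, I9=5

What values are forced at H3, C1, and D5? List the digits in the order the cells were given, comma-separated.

For H3:
  Consider where 8 can go in column H.
  H2 is out (row 2 already has a 8).
  H8 is out (row 8 already has a 8).
  So the only cell in column H that can hold 8 is H3.
  So H3 = 8.
For C1:
  Consider where 4 can go in box 1.
  A1 is out (column A already has a 4).
  A2 is out (row 2 already has a 4).
  A3 is out (column A already has a 4).
  B3 is out (column B already has a 4).
  So the only cell in box 1 that can hold 4 is C1.
  So C1 = 4.
For D5:
  Consider where 4 can go in box 5.
  E4 is out (row 4 already has a 4).
  F4 is out (row 4 already has a 4).
  So the only cell in box 5 that can hold 4 is D5.
  So D5 = 4.

8,4,4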